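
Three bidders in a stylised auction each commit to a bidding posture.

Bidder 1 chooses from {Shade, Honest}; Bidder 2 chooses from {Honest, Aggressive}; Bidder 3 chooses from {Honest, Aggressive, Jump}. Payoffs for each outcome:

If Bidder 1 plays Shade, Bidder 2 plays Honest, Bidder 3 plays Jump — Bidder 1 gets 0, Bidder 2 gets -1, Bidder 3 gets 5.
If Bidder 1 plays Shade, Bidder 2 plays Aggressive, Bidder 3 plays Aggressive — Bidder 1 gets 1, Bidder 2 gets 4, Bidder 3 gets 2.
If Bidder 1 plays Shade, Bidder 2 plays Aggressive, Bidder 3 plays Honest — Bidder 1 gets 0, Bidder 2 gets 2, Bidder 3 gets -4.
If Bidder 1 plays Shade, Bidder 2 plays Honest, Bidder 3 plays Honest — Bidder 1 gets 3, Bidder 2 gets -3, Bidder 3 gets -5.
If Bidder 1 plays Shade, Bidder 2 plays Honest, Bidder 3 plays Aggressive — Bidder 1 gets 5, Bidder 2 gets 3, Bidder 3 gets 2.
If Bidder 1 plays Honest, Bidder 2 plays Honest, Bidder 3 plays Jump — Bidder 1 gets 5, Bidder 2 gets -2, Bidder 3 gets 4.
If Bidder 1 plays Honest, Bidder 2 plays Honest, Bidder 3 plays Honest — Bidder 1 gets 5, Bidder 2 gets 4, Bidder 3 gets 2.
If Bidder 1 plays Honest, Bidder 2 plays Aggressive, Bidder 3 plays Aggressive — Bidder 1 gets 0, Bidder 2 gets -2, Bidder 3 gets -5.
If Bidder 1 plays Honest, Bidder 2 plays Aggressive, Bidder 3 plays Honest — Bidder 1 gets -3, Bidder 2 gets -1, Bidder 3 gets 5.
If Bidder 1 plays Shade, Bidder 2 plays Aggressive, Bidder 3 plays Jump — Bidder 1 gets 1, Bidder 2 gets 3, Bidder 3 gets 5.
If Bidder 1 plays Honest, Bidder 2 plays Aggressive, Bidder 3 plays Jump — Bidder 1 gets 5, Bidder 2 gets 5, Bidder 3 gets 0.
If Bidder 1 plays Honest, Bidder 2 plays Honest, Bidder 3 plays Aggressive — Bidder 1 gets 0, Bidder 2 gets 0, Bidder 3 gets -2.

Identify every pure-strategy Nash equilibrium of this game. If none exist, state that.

This game has no pure Nash equilibrium.

Bidder 1 against (Honest, Honest): payoffs 3, 5 → best response Honest.
Bidder 1 against (Honest, Aggressive): payoffs 5, 0 → best response Shade.
Bidder 1 against (Honest, Jump): payoffs 0, 5 → best response Honest.
Bidder 1 against (Aggressive, Honest): payoffs 0, -3 → best response Shade.
Bidder 1 against (Aggressive, Aggressive): payoffs 1, 0 → best response Shade.
Bidder 1 against (Aggressive, Jump): payoffs 1, 5 → best response Honest.
Bidder 2 against (Shade, Honest): payoffs -3, 2 → best response Aggressive.
Bidder 2 against (Shade, Aggressive): payoffs 3, 4 → best response Aggressive.
Bidder 2 against (Shade, Jump): payoffs -1, 3 → best response Aggressive.
Bidder 2 against (Honest, Honest): payoffs 4, -1 → best response Honest.
Bidder 2 against (Honest, Aggressive): payoffs 0, -2 → best response Honest.
Bidder 2 against (Honest, Jump): payoffs -2, 5 → best response Aggressive.
Bidder 3 against (Shade, Honest): payoffs -5, 2, 5 → best response Jump.
Bidder 3 against (Shade, Aggressive): payoffs -4, 2, 5 → best response Jump.
Bidder 3 against (Honest, Honest): payoffs 2, -2, 4 → best response Jump.
Bidder 3 against (Honest, Aggressive): payoffs 5, -5, 0 → best response Honest.
No profile is a mutual best response for all players.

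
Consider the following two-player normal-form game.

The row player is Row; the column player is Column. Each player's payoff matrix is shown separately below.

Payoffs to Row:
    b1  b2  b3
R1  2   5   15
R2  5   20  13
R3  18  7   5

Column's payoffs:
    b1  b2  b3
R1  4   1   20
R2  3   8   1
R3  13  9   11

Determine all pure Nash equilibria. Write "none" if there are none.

Row against b1: payoffs 2, 5, 18 → best response R3.
Row against b2: payoffs 5, 20, 7 → best response R2.
Row against b3: payoffs 15, 13, 5 → best response R1.
Column against R1: payoffs 4, 1, 20 → best response b3.
Column against R2: payoffs 3, 8, 1 → best response b2.
Column against R3: payoffs 13, 9, 11 → best response b1.
Mutual best responses: (R1, b3); (R2, b2); (R3, b1).

The pure Nash equilibria are (R1, b3) and (R2, b2) and (R3, b1).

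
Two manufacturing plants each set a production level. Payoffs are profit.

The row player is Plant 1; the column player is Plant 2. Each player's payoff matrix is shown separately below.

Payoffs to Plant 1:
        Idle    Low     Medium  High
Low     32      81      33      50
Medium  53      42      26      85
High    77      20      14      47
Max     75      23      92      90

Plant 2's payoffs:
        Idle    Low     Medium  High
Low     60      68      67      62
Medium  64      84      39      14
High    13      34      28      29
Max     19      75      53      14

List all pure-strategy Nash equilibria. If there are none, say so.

Plant 1 against Idle: payoffs 32, 53, 77, 75 → best response High.
Plant 1 against Low: payoffs 81, 42, 20, 23 → best response Low.
Plant 1 against Medium: payoffs 33, 26, 14, 92 → best response Max.
Plant 1 against High: payoffs 50, 85, 47, 90 → best response Max.
Plant 2 against Low: payoffs 60, 68, 67, 62 → best response Low.
Plant 2 against Medium: payoffs 64, 84, 39, 14 → best response Low.
Plant 2 against High: payoffs 13, 34, 28, 29 → best response Low.
Plant 2 against Max: payoffs 19, 75, 53, 14 → best response Low.
Mutual best responses: (Low, Low).

Pure NE: (Low, Low)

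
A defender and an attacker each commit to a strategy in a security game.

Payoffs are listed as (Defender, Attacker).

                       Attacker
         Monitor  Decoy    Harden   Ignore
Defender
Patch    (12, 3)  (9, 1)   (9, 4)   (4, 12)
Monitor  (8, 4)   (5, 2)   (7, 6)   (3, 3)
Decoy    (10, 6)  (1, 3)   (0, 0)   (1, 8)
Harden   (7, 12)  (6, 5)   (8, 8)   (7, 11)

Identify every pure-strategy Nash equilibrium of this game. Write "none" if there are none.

Defender against Monitor: payoffs 12, 8, 10, 7 → best response Patch.
Defender against Decoy: payoffs 9, 5, 1, 6 → best response Patch.
Defender against Harden: payoffs 9, 7, 0, 8 → best response Patch.
Defender against Ignore: payoffs 4, 3, 1, 7 → best response Harden.
Attacker against Patch: payoffs 3, 1, 4, 12 → best response Ignore.
Attacker against Monitor: payoffs 4, 2, 6, 3 → best response Harden.
Attacker against Decoy: payoffs 6, 3, 0, 8 → best response Ignore.
Attacker against Harden: payoffs 12, 5, 8, 11 → best response Monitor.
No profile is a mutual best response for all players.

none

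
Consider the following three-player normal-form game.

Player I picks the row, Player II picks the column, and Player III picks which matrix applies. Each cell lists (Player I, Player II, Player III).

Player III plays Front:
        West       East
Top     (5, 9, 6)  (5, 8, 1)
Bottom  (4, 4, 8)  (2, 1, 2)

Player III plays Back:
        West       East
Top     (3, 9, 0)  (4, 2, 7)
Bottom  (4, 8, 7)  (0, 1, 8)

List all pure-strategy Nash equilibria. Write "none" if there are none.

Player I against (West, Front): payoffs 5, 4 → best response Top.
Player I against (West, Back): payoffs 3, 4 → best response Bottom.
Player I against (East, Front): payoffs 5, 2 → best response Top.
Player I against (East, Back): payoffs 4, 0 → best response Top.
Player II against (Top, Front): payoffs 9, 8 → best response West.
Player II against (Top, Back): payoffs 9, 2 → best response West.
Player II against (Bottom, Front): payoffs 4, 1 → best response West.
Player II against (Bottom, Back): payoffs 8, 1 → best response West.
Player III against (Top, West): payoffs 6, 0 → best response Front.
Player III against (Top, East): payoffs 1, 7 → best response Back.
Player III against (Bottom, West): payoffs 8, 7 → best response Front.
Player III against (Bottom, East): payoffs 2, 8 → best response Back.
Mutual best responses: (Top, West, Front).

The unique pure-strategy Nash equilibrium is (Top, West, Front).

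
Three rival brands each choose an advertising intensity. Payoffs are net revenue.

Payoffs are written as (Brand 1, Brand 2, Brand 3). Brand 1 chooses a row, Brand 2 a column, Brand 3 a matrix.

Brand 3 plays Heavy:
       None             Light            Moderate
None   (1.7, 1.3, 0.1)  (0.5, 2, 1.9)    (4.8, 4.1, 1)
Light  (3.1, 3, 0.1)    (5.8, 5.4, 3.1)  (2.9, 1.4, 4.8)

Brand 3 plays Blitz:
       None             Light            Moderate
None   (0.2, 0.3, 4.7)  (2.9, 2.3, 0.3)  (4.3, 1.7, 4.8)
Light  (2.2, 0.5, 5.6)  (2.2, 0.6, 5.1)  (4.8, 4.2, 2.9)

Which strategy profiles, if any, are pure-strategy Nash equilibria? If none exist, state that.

Brand 1 against (None, Heavy): payoffs 1.7, 3.1 → best response Light.
Brand 1 against (None, Blitz): payoffs 0.2, 2.2 → best response Light.
Brand 1 against (Light, Heavy): payoffs 0.5, 5.8 → best response Light.
Brand 1 against (Light, Blitz): payoffs 2.9, 2.2 → best response None.
Brand 1 against (Moderate, Heavy): payoffs 4.8, 2.9 → best response None.
Brand 1 against (Moderate, Blitz): payoffs 4.3, 4.8 → best response Light.
Brand 2 against (None, Heavy): payoffs 1.3, 2, 4.1 → best response Moderate.
Brand 2 against (None, Blitz): payoffs 0.3, 2.3, 1.7 → best response Light.
Brand 2 against (Light, Heavy): payoffs 3, 5.4, 1.4 → best response Light.
Brand 2 against (Light, Blitz): payoffs 0.5, 0.6, 4.2 → best response Moderate.
Brand 3 against (None, None): payoffs 0.1, 4.7 → best response Blitz.
Brand 3 against (None, Light): payoffs 1.9, 0.3 → best response Heavy.
Brand 3 against (None, Moderate): payoffs 1, 4.8 → best response Blitz.
Brand 3 against (Light, None): payoffs 0.1, 5.6 → best response Blitz.
Brand 3 against (Light, Light): payoffs 3.1, 5.1 → best response Blitz.
Brand 3 against (Light, Moderate): payoffs 4.8, 2.9 → best response Heavy.
No profile is a mutual best response for all players.

none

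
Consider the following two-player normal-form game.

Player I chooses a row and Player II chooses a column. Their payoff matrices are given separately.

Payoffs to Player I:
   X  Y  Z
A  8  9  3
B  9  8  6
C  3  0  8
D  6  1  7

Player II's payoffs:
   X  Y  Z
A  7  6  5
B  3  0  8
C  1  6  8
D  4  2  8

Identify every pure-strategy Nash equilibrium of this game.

(C, Z)

Player I against X: payoffs 8, 9, 3, 6 → best response B.
Player I against Y: payoffs 9, 8, 0, 1 → best response A.
Player I against Z: payoffs 3, 6, 8, 7 → best response C.
Player II against A: payoffs 7, 6, 5 → best response X.
Player II against B: payoffs 3, 0, 8 → best response Z.
Player II against C: payoffs 1, 6, 8 → best response Z.
Player II against D: payoffs 4, 2, 8 → best response Z.
Mutual best responses: (C, Z).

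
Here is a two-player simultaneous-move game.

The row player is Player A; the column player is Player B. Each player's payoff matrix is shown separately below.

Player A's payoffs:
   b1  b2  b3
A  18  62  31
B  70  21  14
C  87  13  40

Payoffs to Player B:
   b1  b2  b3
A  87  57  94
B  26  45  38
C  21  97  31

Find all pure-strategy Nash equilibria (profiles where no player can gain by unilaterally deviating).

(A, b1): Player A can switch to B (18 → 70). Not NE.
(A, b2): Player B can switch to b1 (57 → 87). Not NE.
(A, b3): Player A can switch to C (31 → 40). Not NE.
(B, b1): Player A can switch to C (70 → 87). Not NE.
(B, b2): Player A can switch to A (21 → 62). Not NE.
(B, b3): Player A can switch to A (14 → 31). Not NE.
(C, b1): Player B can switch to b2 (21 → 97). Not NE.
(C, b2): Player A can switch to A (13 → 62). Not NE.
(The remaining 1 profile has a profitable deviation by the same check.)

No pure-strategy Nash equilibrium.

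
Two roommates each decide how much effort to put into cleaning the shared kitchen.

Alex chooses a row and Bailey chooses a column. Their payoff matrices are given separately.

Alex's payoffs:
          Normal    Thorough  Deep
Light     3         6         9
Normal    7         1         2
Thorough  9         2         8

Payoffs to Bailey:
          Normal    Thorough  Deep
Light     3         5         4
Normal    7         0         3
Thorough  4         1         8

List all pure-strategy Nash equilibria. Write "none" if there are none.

For each strategy profile, look for a profitable unilateral deviation.
(Light, Normal): Alex can switch to Normal (3 → 7). Not NE.
(Light, Thorough): Alex gets 6, best alternative 2; Bailey gets 5, best alternative 4. No profitable deviation — NE.
(Light, Deep): Bailey can switch to Thorough (4 → 5). Not NE.
(Normal, Normal): Alex can switch to Thorough (7 → 9). Not NE.
(Normal, Thorough): Alex can switch to Light (1 → 6). Not NE.
(Normal, Deep): Alex can switch to Light (2 → 9). Not NE.
(Thorough, Normal): Bailey can switch to Deep (4 → 8). Not NE.
(Thorough, Thorough): Alex can switch to Light (2 → 6). Not NE.
(Thorough, Deep): Alex can switch to Light (8 → 9). Not NE.

Pure NE: (Light, Thorough)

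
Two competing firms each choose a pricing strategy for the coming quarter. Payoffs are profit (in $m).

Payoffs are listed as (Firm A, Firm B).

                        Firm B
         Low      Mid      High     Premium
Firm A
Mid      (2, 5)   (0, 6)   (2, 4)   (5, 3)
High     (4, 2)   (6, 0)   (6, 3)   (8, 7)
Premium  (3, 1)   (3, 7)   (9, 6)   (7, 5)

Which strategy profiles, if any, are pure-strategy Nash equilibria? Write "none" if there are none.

Pure NE: (High, Premium)

(Mid, Low): Firm A can switch to High (2 → 4). Not NE.
(Mid, Mid): Firm A can switch to High (0 → 6). Not NE.
(Mid, High): Firm A can switch to High (2 → 6). Not NE.
(Mid, Premium): Firm A can switch to High (5 → 8). Not NE.
(High, Low): Firm B can switch to High (2 → 3). Not NE.
(High, Mid): Firm B can switch to Low (0 → 2). Not NE.
(High, High): Firm A can switch to Premium (6 → 9). Not NE.
(High, Premium): Firm A gets 8, best alternative 7; Firm B gets 7, best alternative 3. No profitable deviation — NE.
(Premium, Low): Firm A can switch to High (3 → 4). Not NE.
(The remaining 3 profiles each have a profitable deviation by the same check.)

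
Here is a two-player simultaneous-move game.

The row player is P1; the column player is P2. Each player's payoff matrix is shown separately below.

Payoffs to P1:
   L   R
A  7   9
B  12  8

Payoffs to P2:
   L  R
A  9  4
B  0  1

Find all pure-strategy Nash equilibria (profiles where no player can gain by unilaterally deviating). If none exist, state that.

P1 against L: payoffs 7, 12 → best response B.
P1 against R: payoffs 9, 8 → best response A.
P2 against A: payoffs 9, 4 → best response L.
P2 against B: payoffs 0, 1 → best response R.
No profile is a mutual best response for all players.

none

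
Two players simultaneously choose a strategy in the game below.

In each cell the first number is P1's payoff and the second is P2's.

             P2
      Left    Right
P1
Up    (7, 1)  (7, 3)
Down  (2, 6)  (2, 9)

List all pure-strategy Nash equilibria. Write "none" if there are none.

(Up, Right)

P1 against Left: payoffs 7, 2 → best response Up.
P1 against Right: payoffs 7, 2 → best response Up.
P2 against Up: payoffs 1, 3 → best response Right.
P2 against Down: payoffs 6, 9 → best response Right.
Mutual best responses: (Up, Right).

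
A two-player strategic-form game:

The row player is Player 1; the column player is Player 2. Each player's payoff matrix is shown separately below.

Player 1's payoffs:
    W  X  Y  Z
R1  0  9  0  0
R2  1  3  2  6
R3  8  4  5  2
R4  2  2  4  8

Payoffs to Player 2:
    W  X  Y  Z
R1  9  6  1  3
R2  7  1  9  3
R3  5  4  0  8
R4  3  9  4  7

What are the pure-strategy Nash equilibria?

Player 1 against W: payoffs 0, 1, 8, 2 → best response R3.
Player 1 against X: payoffs 9, 3, 4, 2 → best response R1.
Player 1 against Y: payoffs 0, 2, 5, 4 → best response R3.
Player 1 against Z: payoffs 0, 6, 2, 8 → best response R4.
Player 2 against R1: payoffs 9, 6, 1, 3 → best response W.
Player 2 against R2: payoffs 7, 1, 9, 3 → best response Y.
Player 2 against R3: payoffs 5, 4, 0, 8 → best response Z.
Player 2 against R4: payoffs 3, 9, 4, 7 → best response X.
No profile is a mutual best response for all players.

none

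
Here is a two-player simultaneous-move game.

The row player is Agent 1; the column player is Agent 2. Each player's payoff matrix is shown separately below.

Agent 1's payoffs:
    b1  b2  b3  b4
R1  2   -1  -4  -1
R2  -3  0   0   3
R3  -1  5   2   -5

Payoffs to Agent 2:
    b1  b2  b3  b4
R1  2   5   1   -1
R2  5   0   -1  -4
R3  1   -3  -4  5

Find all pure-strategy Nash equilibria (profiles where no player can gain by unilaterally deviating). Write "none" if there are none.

For each player, find the best response to each opponent profile; mutual best responses are the pure NE.
Agent 1 against b1: payoffs 2, -3, -1 → best response R1.
Agent 1 against b2: payoffs -1, 0, 5 → best response R3.
Agent 1 against b3: payoffs -4, 0, 2 → best response R3.
Agent 1 against b4: payoffs -1, 3, -5 → best response R2.
Agent 2 against R1: payoffs 2, 5, 1, -1 → best response b2.
Agent 2 against R2: payoffs 5, 0, -1, -4 → best response b1.
Agent 2 against R3: payoffs 1, -3, -4, 5 → best response b4.
No profile is a mutual best response for all players.

This game has no pure Nash equilibrium.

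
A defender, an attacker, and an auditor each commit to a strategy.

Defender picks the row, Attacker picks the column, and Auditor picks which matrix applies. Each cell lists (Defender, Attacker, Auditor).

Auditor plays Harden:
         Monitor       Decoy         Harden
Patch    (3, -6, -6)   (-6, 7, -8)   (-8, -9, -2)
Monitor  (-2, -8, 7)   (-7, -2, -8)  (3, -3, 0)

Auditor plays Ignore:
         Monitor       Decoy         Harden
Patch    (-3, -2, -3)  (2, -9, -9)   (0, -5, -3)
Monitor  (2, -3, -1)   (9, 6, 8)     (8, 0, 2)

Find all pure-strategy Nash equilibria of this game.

Defender against (Monitor, Harden): payoffs 3, -2 → best response Patch.
Defender against (Monitor, Ignore): payoffs -3, 2 → best response Monitor.
Defender against (Decoy, Harden): payoffs -6, -7 → best response Patch.
Defender against (Decoy, Ignore): payoffs 2, 9 → best response Monitor.
Defender against (Harden, Harden): payoffs -8, 3 → best response Monitor.
Defender against (Harden, Ignore): payoffs 0, 8 → best response Monitor.
Attacker against (Patch, Harden): payoffs -6, 7, -9 → best response Decoy.
Attacker against (Patch, Ignore): payoffs -2, -9, -5 → best response Monitor.
Attacker against (Monitor, Harden): payoffs -8, -2, -3 → best response Decoy.
Attacker against (Monitor, Ignore): payoffs -3, 6, 0 → best response Decoy.
Auditor against (Patch, Monitor): payoffs -6, -3 → best response Ignore.
Auditor against (Patch, Decoy): payoffs -8, -9 → best response Harden.
Auditor against (Patch, Harden): payoffs -2, -3 → best response Harden.
Auditor against (Monitor, Monitor): payoffs 7, -1 → best response Harden.
Auditor against (Monitor, Decoy): payoffs -8, 8 → best response Ignore.
Auditor against (Monitor, Harden): payoffs 0, 2 → best response Ignore.
Mutual best responses: (Patch, Decoy, Harden); (Monitor, Decoy, Ignore).

(Patch, Decoy, Harden), (Monitor, Decoy, Ignore)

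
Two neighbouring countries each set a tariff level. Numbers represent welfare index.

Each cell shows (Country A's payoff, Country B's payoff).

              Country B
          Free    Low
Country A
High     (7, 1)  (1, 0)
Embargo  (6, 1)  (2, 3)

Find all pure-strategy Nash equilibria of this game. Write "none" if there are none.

Country A against Free: payoffs 7, 6 → best response High.
Country A against Low: payoffs 1, 2 → best response Embargo.
Country B against High: payoffs 1, 0 → best response Free.
Country B against Embargo: payoffs 1, 3 → best response Low.
Mutual best responses: (High, Free); (Embargo, Low).

The pure Nash equilibria are (High, Free) and (Embargo, Low).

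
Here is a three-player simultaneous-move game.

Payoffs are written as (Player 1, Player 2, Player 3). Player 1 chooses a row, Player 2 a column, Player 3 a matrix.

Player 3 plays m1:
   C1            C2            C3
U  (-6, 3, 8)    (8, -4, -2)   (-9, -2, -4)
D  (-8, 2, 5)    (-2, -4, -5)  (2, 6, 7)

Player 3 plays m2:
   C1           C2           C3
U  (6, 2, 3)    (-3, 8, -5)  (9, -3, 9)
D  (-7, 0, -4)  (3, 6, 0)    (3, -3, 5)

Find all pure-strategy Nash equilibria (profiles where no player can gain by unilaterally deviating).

Check each profile: it is a Nash equilibrium iff no player can strictly gain by switching unilaterally.
(U, C1, m1): Player 1 gets -6, best alternative -8; Player 2 gets 3, best alternative -2; Player 3 gets 8, best alternative 3. No profitable deviation — NE.
(U, C1, m2): Player 2 can switch to C2 (2 → 8). Not NE.
(U, C2, m1): Player 2 can switch to C1 (-4 → 3). Not NE.
(U, C2, m2): Player 1 can switch to D (-3 → 3). Not NE.
(U, C3, m1): Player 1 can switch to D (-9 → 2). Not NE.
(U, C3, m2): Player 2 can switch to C1 (-3 → 2). Not NE.
(D, C1, m1): Player 1 can switch to U (-8 → -6). Not NE.
(D, C1, m2): Player 1 can switch to U (-7 → 6). Not NE.
(D, C2, m1): Player 1 can switch to U (-2 → 8). Not NE.
(D, C2, m2): Player 1 gets 3, best alternative -3; Player 2 gets 6, best alternative 0; Player 3 gets 0, best alternative -5. No profitable deviation — NE.
(D, C3, m1): Player 1 gets 2, best alternative -9; Player 2 gets 6, best alternative 2; Player 3 gets 7, best alternative 5. No profitable deviation — NE.
(D, C3, m2): Player 1 can switch to U (3 → 9). Not NE.

(U, C1, m1), (D, C2, m2), (D, C3, m1)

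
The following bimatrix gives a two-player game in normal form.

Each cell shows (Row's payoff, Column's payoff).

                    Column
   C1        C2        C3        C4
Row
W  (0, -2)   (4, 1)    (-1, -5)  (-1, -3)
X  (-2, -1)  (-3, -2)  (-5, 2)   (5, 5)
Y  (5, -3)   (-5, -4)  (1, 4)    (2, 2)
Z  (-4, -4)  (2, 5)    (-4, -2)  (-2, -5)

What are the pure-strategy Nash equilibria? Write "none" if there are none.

(W, C2) and (X, C4) and (Y, C3)

(W, C1): Row can switch to Y (0 → 5). Not NE.
(W, C2): Row gets 4, best alternative 2; Column gets 1, best alternative -2. No profitable deviation — NE.
(W, C3): Row can switch to Y (-1 → 1). Not NE.
(W, C4): Row can switch to X (-1 → 5). Not NE.
(X, C1): Row can switch to W (-2 → 0). Not NE.
(X, C2): Row can switch to W (-3 → 4). Not NE.
(X, C3): Row can switch to W (-5 → -1). Not NE.
(X, C4): Row gets 5, best alternative 2; Column gets 5, best alternative 2. No profitable deviation — NE.
(Y, C1): Column can switch to C3 (-3 → 4). Not NE.
(Y, C2): Row can switch to W (-5 → 4). Not NE.
(Y, C3): Row gets 1, best alternative -1; Column gets 4, best alternative 2. No profitable deviation — NE.
(Y, C4): Row can switch to X (2 → 5). Not NE.
(Z, C1): Row can switch to W (-4 → 0). Not NE.
(The remaining 3 profiles each have a profitable deviation by the same check.)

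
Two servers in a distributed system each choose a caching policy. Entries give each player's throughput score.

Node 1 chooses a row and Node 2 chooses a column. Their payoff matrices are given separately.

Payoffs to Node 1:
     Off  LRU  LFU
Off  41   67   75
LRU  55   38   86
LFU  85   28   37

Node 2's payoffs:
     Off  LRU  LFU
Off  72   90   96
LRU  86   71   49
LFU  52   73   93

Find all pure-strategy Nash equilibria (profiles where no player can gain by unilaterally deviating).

This game has no pure Nash equilibrium.

Node 1 against Off: payoffs 41, 55, 85 → best response LFU.
Node 1 against LRU: payoffs 67, 38, 28 → best response Off.
Node 1 against LFU: payoffs 75, 86, 37 → best response LRU.
Node 2 against Off: payoffs 72, 90, 96 → best response LFU.
Node 2 against LRU: payoffs 86, 71, 49 → best response Off.
Node 2 against LFU: payoffs 52, 73, 93 → best response LFU.
No profile is a mutual best response for all players.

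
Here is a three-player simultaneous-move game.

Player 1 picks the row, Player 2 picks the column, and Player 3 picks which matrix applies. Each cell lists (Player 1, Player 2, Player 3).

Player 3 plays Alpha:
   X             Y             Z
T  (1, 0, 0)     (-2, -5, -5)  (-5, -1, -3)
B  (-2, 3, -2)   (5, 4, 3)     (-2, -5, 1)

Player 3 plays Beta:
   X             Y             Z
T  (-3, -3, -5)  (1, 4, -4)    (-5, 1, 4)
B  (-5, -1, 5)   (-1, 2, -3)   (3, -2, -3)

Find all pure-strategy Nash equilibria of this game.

Player 1 against (X, Alpha): payoffs 1, -2 → best response T.
Player 1 against (X, Beta): payoffs -3, -5 → best response T.
Player 1 against (Y, Alpha): payoffs -2, 5 → best response B.
Player 1 against (Y, Beta): payoffs 1, -1 → best response T.
Player 1 against (Z, Alpha): payoffs -5, -2 → best response B.
Player 1 against (Z, Beta): payoffs -5, 3 → best response B.
Player 2 against (T, Alpha): payoffs 0, -5, -1 → best response X.
Player 2 against (T, Beta): payoffs -3, 4, 1 → best response Y.
Player 2 against (B, Alpha): payoffs 3, 4, -5 → best response Y.
Player 2 against (B, Beta): payoffs -1, 2, -2 → best response Y.
Player 3 against (T, X): payoffs 0, -5 → best response Alpha.
Player 3 against (T, Y): payoffs -5, -4 → best response Beta.
Player 3 against (T, Z): payoffs -3, 4 → best response Beta.
Player 3 against (B, X): payoffs -2, 5 → best response Beta.
Player 3 against (B, Y): payoffs 3, -3 → best response Alpha.
Player 3 against (B, Z): payoffs 1, -3 → best response Alpha.
Mutual best responses: (T, X, Alpha); (T, Y, Beta); (B, Y, Alpha).

The pure Nash equilibria are (T, X, Alpha); (T, Y, Beta); (B, Y, Alpha).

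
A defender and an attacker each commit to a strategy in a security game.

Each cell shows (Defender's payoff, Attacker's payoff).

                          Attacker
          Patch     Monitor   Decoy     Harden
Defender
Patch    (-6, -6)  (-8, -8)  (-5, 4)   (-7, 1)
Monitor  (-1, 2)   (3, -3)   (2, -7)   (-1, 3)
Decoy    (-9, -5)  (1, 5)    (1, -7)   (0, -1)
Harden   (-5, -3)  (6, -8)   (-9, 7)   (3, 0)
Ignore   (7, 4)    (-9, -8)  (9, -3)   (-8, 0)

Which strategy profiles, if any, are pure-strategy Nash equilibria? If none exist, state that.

Defender against Patch: payoffs -6, -1, -9, -5, 7 → best response Ignore.
Defender against Monitor: payoffs -8, 3, 1, 6, -9 → best response Harden.
Defender against Decoy: payoffs -5, 2, 1, -9, 9 → best response Ignore.
Defender against Harden: payoffs -7, -1, 0, 3, -8 → best response Harden.
Attacker against Patch: payoffs -6, -8, 4, 1 → best response Decoy.
Attacker against Monitor: payoffs 2, -3, -7, 3 → best response Harden.
Attacker against Decoy: payoffs -5, 5, -7, -1 → best response Monitor.
Attacker against Harden: payoffs -3, -8, 7, 0 → best response Decoy.
Attacker against Ignore: payoffs 4, -8, -3, 0 → best response Patch.
Mutual best responses: (Ignore, Patch).

(Ignore, Patch)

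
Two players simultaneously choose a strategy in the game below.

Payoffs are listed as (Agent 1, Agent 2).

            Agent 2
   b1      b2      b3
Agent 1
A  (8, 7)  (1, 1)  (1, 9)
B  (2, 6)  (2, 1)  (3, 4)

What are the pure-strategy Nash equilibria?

(A, b1): Agent 2 can switch to b3 (7 → 9). Not NE.
(A, b2): Agent 1 can switch to B (1 → 2). Not NE.
(A, b3): Agent 1 can switch to B (1 → 3). Not NE.
(B, b1): Agent 1 can switch to A (2 → 8). Not NE.
(B, b2): Agent 2 can switch to b1 (1 → 6). Not NE.
(B, b3): Agent 2 can switch to b1 (4 → 6). Not NE.

No pure-strategy Nash equilibrium.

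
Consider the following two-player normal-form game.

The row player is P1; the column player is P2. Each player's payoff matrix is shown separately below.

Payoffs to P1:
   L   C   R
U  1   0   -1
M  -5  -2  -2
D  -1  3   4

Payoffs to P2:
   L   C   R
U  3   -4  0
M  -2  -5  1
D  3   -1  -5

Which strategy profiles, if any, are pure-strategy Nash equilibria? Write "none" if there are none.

(U, L)

For each strategy profile, look for a profitable unilateral deviation.
(U, L): P1 gets 1, best alternative -1; P2 gets 3, best alternative 0. No profitable deviation — NE.
(U, C): P1 can switch to D (0 → 3). Not NE.
(U, R): P1 can switch to D (-1 → 4). Not NE.
(M, L): P1 can switch to U (-5 → 1). Not NE.
(M, C): P1 can switch to U (-2 → 0). Not NE.
(M, R): P1 can switch to U (-2 → -1). Not NE.
(D, L): P1 can switch to U (-1 → 1). Not NE.
(D, C): P2 can switch to L (-1 → 3). Not NE.
(D, R): P2 can switch to L (-5 → 3). Not NE.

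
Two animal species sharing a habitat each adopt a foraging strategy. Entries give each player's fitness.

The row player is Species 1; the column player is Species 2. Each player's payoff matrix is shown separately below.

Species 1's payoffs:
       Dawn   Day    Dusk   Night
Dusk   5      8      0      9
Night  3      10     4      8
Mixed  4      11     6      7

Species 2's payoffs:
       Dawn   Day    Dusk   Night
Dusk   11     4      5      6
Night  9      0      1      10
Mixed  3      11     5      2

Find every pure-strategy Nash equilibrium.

Check each profile: it is a Nash equilibrium iff no player can strictly gain by switching unilaterally.
(Dusk, Dawn): Species 1 gets 5, best alternative 4; Species 2 gets 11, best alternative 6. No profitable deviation — NE.
(Dusk, Day): Species 1 can switch to Night (8 → 10). Not NE.
(Dusk, Dusk): Species 1 can switch to Night (0 → 4). Not NE.
(Dusk, Night): Species 2 can switch to Dawn (6 → 11). Not NE.
(Night, Dawn): Species 1 can switch to Dusk (3 → 5). Not NE.
(Night, Day): Species 1 can switch to Mixed (10 → 11). Not NE.
(Night, Dusk): Species 1 can switch to Mixed (4 → 6). Not NE.
(Night, Night): Species 1 can switch to Dusk (8 → 9). Not NE.
(Mixed, Dawn): Species 1 can switch to Dusk (4 → 5). Not NE.
(Mixed, Day): Species 1 gets 11, best alternative 10; Species 2 gets 11, best alternative 5. No profitable deviation — NE.
(Mixed, Dusk): Species 2 can switch to Day (5 → 11). Not NE.
(Mixed, Night): Species 1 can switch to Dusk (7 → 9). Not NE.

The pure Nash equilibria are (Dusk, Dawn); (Mixed, Day).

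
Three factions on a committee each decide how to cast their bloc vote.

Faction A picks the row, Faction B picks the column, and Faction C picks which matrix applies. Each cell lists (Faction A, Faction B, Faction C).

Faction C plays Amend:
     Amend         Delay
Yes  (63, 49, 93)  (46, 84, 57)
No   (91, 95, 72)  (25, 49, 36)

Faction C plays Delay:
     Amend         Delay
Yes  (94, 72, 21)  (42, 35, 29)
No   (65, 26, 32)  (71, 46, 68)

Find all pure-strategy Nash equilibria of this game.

Faction A against (Amend, Amend): payoffs 63, 91 → best response No.
Faction A against (Amend, Delay): payoffs 94, 65 → best response Yes.
Faction A against (Delay, Amend): payoffs 46, 25 → best response Yes.
Faction A against (Delay, Delay): payoffs 42, 71 → best response No.
Faction B against (Yes, Amend): payoffs 49, 84 → best response Delay.
Faction B against (Yes, Delay): payoffs 72, 35 → best response Amend.
Faction B against (No, Amend): payoffs 95, 49 → best response Amend.
Faction B against (No, Delay): payoffs 26, 46 → best response Delay.
Faction C against (Yes, Amend): payoffs 93, 21 → best response Amend.
Faction C against (Yes, Delay): payoffs 57, 29 → best response Amend.
Faction C against (No, Amend): payoffs 72, 32 → best response Amend.
Faction C against (No, Delay): payoffs 36, 68 → best response Delay.
Mutual best responses: (Yes, Delay, Amend); (No, Amend, Amend); (No, Delay, Delay).

(Yes, Delay, Amend), (No, Amend, Amend), (No, Delay, Delay)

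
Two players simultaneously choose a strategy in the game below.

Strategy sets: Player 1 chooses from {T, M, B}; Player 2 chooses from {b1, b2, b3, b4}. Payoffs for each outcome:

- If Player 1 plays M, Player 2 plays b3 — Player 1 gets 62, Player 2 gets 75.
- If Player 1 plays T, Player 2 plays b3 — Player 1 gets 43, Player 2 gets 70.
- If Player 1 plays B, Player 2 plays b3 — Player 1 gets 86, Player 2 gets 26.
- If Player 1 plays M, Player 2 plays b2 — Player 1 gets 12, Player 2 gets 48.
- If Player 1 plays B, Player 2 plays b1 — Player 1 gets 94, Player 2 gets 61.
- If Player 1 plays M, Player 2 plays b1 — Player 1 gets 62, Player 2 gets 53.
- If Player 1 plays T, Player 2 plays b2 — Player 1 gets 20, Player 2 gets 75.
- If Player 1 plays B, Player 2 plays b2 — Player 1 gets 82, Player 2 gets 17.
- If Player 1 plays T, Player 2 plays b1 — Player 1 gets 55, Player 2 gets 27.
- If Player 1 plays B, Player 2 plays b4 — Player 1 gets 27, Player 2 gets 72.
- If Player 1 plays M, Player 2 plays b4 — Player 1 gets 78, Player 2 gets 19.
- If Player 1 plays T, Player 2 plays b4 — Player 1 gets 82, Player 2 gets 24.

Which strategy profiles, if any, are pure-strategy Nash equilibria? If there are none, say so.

This game has no pure Nash equilibrium.

Player 1 against b1: payoffs 55, 62, 94 → best response B.
Player 1 against b2: payoffs 20, 12, 82 → best response B.
Player 1 against b3: payoffs 43, 62, 86 → best response B.
Player 1 against b4: payoffs 82, 78, 27 → best response T.
Player 2 against T: payoffs 27, 75, 70, 24 → best response b2.
Player 2 against M: payoffs 53, 48, 75, 19 → best response b3.
Player 2 against B: payoffs 61, 17, 26, 72 → best response b4.
No profile is a mutual best response for all players.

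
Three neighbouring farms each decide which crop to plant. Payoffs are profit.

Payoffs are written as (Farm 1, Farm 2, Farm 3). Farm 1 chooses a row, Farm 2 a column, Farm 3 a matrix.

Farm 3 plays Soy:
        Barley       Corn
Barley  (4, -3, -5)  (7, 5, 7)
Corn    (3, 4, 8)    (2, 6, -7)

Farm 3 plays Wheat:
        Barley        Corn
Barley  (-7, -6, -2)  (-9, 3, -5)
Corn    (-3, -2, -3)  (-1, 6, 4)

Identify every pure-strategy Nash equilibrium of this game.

The pure Nash equilibria are (Barley, Corn, Soy); (Corn, Corn, Wheat).

For each player, find the best response to each opponent profile; mutual best responses are the pure NE.
Farm 1 against (Barley, Soy): payoffs 4, 3 → best response Barley.
Farm 1 against (Barley, Wheat): payoffs -7, -3 → best response Corn.
Farm 1 against (Corn, Soy): payoffs 7, 2 → best response Barley.
Farm 1 against (Corn, Wheat): payoffs -9, -1 → best response Corn.
Farm 2 against (Barley, Soy): payoffs -3, 5 → best response Corn.
Farm 2 against (Barley, Wheat): payoffs -6, 3 → best response Corn.
Farm 2 against (Corn, Soy): payoffs 4, 6 → best response Corn.
Farm 2 against (Corn, Wheat): payoffs -2, 6 → best response Corn.
Farm 3 against (Barley, Barley): payoffs -5, -2 → best response Wheat.
Farm 3 against (Barley, Corn): payoffs 7, -5 → best response Soy.
Farm 3 against (Corn, Barley): payoffs 8, -3 → best response Soy.
Farm 3 against (Corn, Corn): payoffs -7, 4 → best response Wheat.
Mutual best responses: (Barley, Corn, Soy); (Corn, Corn, Wheat).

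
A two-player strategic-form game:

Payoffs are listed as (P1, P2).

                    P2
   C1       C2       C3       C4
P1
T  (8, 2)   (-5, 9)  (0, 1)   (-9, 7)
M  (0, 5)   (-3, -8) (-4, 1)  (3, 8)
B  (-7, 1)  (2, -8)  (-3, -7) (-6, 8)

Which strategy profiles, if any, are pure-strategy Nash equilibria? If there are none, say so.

P1 against C1: payoffs 8, 0, -7 → best response T.
P1 against C2: payoffs -5, -3, 2 → best response B.
P1 against C3: payoffs 0, -4, -3 → best response T.
P1 against C4: payoffs -9, 3, -6 → best response M.
P2 against T: payoffs 2, 9, 1, 7 → best response C2.
P2 against M: payoffs 5, -8, 1, 8 → best response C4.
P2 against B: payoffs 1, -8, -7, 8 → best response C4.
Mutual best responses: (M, C4).

Pure NE: (M, C4)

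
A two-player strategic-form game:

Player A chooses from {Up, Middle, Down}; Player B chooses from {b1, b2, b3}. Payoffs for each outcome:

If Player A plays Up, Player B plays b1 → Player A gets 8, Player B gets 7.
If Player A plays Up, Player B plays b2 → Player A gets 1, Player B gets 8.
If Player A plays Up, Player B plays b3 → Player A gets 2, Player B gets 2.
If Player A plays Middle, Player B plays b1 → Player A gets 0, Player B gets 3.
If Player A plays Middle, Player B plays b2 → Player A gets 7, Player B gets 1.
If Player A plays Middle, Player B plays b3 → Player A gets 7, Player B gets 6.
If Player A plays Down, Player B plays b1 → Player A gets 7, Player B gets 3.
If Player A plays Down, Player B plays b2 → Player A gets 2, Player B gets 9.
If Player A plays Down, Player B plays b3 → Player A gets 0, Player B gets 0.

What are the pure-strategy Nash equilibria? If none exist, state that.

The unique pure-strategy Nash equilibrium is (Middle, b3).

Player A against b1: payoffs 8, 0, 7 → best response Up.
Player A against b2: payoffs 1, 7, 2 → best response Middle.
Player A against b3: payoffs 2, 7, 0 → best response Middle.
Player B against Up: payoffs 7, 8, 2 → best response b2.
Player B against Middle: payoffs 3, 1, 6 → best response b3.
Player B against Down: payoffs 3, 9, 0 → best response b2.
Mutual best responses: (Middle, b3).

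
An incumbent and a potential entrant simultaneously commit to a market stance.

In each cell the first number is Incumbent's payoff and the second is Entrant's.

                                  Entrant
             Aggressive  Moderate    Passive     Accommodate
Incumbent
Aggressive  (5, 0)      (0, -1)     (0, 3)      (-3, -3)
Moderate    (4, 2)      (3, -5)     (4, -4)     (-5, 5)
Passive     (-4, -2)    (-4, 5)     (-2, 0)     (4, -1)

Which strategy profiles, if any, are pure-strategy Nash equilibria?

Incumbent against Aggressive: payoffs 5, 4, -4 → best response Aggressive.
Incumbent against Moderate: payoffs 0, 3, -4 → best response Moderate.
Incumbent against Passive: payoffs 0, 4, -2 → best response Moderate.
Incumbent against Accommodate: payoffs -3, -5, 4 → best response Passive.
Entrant against Aggressive: payoffs 0, -1, 3, -3 → best response Passive.
Entrant against Moderate: payoffs 2, -5, -4, 5 → best response Accommodate.
Entrant against Passive: payoffs -2, 5, 0, -1 → best response Moderate.
No profile is a mutual best response for all players.

none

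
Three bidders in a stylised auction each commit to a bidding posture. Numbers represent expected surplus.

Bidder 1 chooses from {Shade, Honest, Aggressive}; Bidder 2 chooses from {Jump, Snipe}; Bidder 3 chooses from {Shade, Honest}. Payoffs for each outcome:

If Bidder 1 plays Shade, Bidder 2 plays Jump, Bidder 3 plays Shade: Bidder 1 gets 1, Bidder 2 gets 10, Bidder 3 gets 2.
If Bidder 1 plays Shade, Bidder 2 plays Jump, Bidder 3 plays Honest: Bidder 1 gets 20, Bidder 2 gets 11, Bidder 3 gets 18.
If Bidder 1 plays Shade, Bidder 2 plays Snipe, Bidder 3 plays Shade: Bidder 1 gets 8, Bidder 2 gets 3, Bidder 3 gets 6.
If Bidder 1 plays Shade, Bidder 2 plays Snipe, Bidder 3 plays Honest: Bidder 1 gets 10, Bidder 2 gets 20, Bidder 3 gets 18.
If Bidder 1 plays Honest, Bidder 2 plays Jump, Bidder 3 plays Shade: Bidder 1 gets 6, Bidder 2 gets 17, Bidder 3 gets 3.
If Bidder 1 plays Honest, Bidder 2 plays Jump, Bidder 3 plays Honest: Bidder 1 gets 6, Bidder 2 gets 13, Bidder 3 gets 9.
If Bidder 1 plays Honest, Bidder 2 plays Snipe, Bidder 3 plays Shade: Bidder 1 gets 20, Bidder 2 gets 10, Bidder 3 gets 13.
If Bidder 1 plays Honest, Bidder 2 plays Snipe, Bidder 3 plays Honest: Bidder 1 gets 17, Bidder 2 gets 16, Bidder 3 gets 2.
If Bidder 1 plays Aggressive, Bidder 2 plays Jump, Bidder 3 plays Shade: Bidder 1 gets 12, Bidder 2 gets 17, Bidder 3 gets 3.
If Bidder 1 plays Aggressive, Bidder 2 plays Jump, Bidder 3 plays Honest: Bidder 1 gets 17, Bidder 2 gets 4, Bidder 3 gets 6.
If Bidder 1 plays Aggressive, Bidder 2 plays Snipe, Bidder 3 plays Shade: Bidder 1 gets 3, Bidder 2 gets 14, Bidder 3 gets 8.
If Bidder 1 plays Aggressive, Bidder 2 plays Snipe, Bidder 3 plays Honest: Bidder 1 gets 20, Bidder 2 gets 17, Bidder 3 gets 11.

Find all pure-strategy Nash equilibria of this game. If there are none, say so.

The unique pure-strategy Nash equilibrium is (Aggressive, Snipe, Honest).

For each strategy profile, look for a profitable unilateral deviation.
(Shade, Jump, Shade): Bidder 1 can switch to Honest (1 → 6). Not NE.
(Shade, Jump, Honest): Bidder 2 can switch to Snipe (11 → 20). Not NE.
(Shade, Snipe, Shade): Bidder 1 can switch to Honest (8 → 20). Not NE.
(Shade, Snipe, Honest): Bidder 1 can switch to Honest (10 → 17). Not NE.
(Honest, Jump, Shade): Bidder 1 can switch to Aggressive (6 → 12). Not NE.
(Honest, Jump, Honest): Bidder 1 can switch to Shade (6 → 20). Not NE.
(Honest, Snipe, Shade): Bidder 2 can switch to Jump (10 → 17). Not NE.
(Honest, Snipe, Honest): Bidder 1 can switch to Aggressive (17 → 20). Not NE.
(Aggressive, Jump, Shade): Bidder 3 can switch to Honest (3 → 6). Not NE.
(Aggressive, Jump, Honest): Bidder 1 can switch to Shade (17 → 20). Not NE.
(Aggressive, Snipe, Shade): Bidder 1 can switch to Shade (3 → 8). Not NE.
(Aggressive, Snipe, Honest): Bidder 1 gets 20, best alternative 17; Bidder 2 gets 17, best alternative 4; Bidder 3 gets 11, best alternative 8. No profitable deviation — NE.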